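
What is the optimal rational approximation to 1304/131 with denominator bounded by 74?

Expand x = 1304/131 as a continued fraction with the Euclidean algorithm:
  1304 = 9*131 + 125, so a_0 = 9.
  131 = 1*125 + 6, so a_1 = 1.
  125 = 20*6 + 5, so a_2 = 20.
  6 = 1*5 + 1, so a_3 = 1.
  5 = 5*1 + 0, so a_4 = 5.
so x = [9; 1, 20, 1, 5].
Convergents (p_i = a_i*p_{i-1} + p_{i-2}, q_i = a_i*q_{i-1} + q_{i-2} with p_{-2}=0, p_{-1}=1, q_{-2}=1, q_{-1}=0), until the denominator exceeds 74:
  i=0: a_0=9, p_0 = 9*1 + 0 = 9, q_0 = 9*0 + 1 = 1.
  i=1: a_1=1, p_1 = 1*9 + 1 = 10, q_1 = 1*1 + 0 = 1.
  i=2: a_2=20, p_2 = 20*10 + 9 = 209, q_2 = 20*1 + 1 = 21.
  i=3: a_3=1, p_3 = 1*209 + 10 = 219, q_3 = 1*21 + 1 = 22.
  i=4: a_4=5, p_4 = 5*219 + 209 = 1304, q_4 = 5*22 + 21 = 131.
q_4 = 131 > 74, so the last convergent with denominator <= 74 is p_3/q_3 = 219/22.
The closest fraction with denominator <= 74 is either p_3/q_3 or the intermediate fraction (k*p_3 + p_2)/(k*q_3 + q_2) with the largest k >= 1 whose denominator stays <= 74; these approach x as k grows, and every other convergent or intermediate fraction in range is farther away.
Largest k: floor((74 - q_2)/q_3) = floor((74 - 21)/22) = 2.
That gives (2*219 + 209)/(2*22 + 21) = 647/65.
Compare the errors: |x - 219/22| = |1304*22 - 219*131|/(131*22) = 1/2882, and |x - 647/65| = |1304*65 - 647*131|/(131*65) = 3/8515.
Cross-multiplying, 1*8515 = 8515 < 8646 = 3*2882, so 1/2882 is smaller: the convergent 219/22 is closer to x than 647/65.

219/22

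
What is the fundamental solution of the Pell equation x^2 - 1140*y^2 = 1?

(x, y) = (2431, 72)

First expand sqrt(1140) as a continued fraction. With x_i = (sqrt(1140) + m_i)/d_i and (m_0, d_0) = (0, 1): a_0 = floor(sqrt(1140)) = 33, since 33^2 = 1089 <= 1140 < 1156 = 34^2.
Iterate m_{i+1} = d_i*a_i - m_i, d_{i+1} = (1140 - m_{i+1}^2)/d_i, a_{i+1} = floor((a_0 + m_{i+1})/d_{i+1}):
  m_1 = 1*33 - 0 = 33, d_1 = (1140 - 33^2)/1 = 51/1 = 51, a_1 = floor((33 + 33)/51) = 1.
  m_2 = 51*1 - 33 = 18, d_2 = (1140 - 18^2)/51 = 816/51 = 16, a_2 = floor((33 + 18)/16) = 3.
  m_3 = 16*3 - 18 = 30, d_3 = (1140 - 30^2)/16 = 240/16 = 15, a_3 = floor((33 + 30)/15) = 4.
  m_4 = 15*4 - 30 = 30, d_4 = (1140 - 30^2)/15 = 240/15 = 16, a_4 = floor((33 + 30)/16) = 3.
  m_5 = 16*3 - 30 = 18, d_5 = (1140 - 18^2)/16 = 816/16 = 51, a_5 = floor((33 + 18)/51) = 1.
  m_6 = 51*1 - 18 = 33, d_6 = (1140 - 33^2)/51 = 51/51 = 1, a_6 = floor((33 + 33)/1) = 66.
  m_7 = 1*66 - 33 = 33, d_7 = (1140 - 33^2)/1 = 51/1 = 51: (m_7, d_7) = (m_1, d_1) = (33, 51), so from here the quotients repeat a_1, ..., a_6; the period length is 6.
So sqrt(1140) = [33; (1, 3, 4, 3, 1, 66)] with period length k = 6.
k is even, so the fundamental solution of x^2 - 1140y^2 = 1 is (p_{k-1}, q_{k-1}) = (p_5, q_5); compute convergents through index 5.
Convergents (p_i = a_i*p_{i-1} + p_{i-2}, q_i = a_i*q_{i-1} + q_{i-2} with p_{-2}=0, p_{-1}=1, q_{-2}=1, q_{-1}=0):
  i=0: a_0=33, p_0 = 33*1 + 0 = 33, q_0 = 33*0 + 1 = 1.
  i=1: a_1=1, p_1 = 1*33 + 1 = 34, q_1 = 1*1 + 0 = 1.
  i=2: a_2=3, p_2 = 3*34 + 33 = 135, q_2 = 3*1 + 1 = 4.
  i=3: a_3=4, p_3 = 4*135 + 34 = 574, q_3 = 4*4 + 1 = 17.
  i=4: a_4=3, p_4 = 3*574 + 135 = 1857, q_4 = 3*17 + 4 = 55.
  i=5: a_5=1, p_5 = 1*1857 + 574 = 2431, q_5 = 1*55 + 17 = 72.
Check: 2431^2 - 1140*72^2 = 5909761 - 5909760 = 1, so (x, y) = (2431, 72) solves the equation, and by the theorem it is the least positive solution.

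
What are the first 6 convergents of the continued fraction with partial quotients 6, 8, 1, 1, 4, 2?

6/1, 49/8, 55/9, 104/17, 471/77, 1046/171

Using the convergent recurrence p_i = a_i*p_{i-1} + p_{i-2}, q_i = a_i*q_{i-1} + q_{i-2} with p_{-2}=0, p_{-1}=1, q_{-2}=1, q_{-1}=0:
  i=0: a_0=6, p_0 = 6*1 + 0 = 6, q_0 = 6*0 + 1 = 1.
  i=1: a_1=8, p_1 = 8*6 + 1 = 49, q_1 = 8*1 + 0 = 8.
  i=2: a_2=1, p_2 = 1*49 + 6 = 55, q_2 = 1*8 + 1 = 9.
  i=3: a_3=1, p_3 = 1*55 + 49 = 104, q_3 = 1*9 + 8 = 17.
  i=4: a_4=4, p_4 = 4*104 + 55 = 471, q_4 = 4*17 + 9 = 77.
  i=5: a_5=2, p_5 = 2*471 + 104 = 1046, q_5 = 2*77 + 17 = 171.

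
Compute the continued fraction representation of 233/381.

Run the Euclidean algorithm on 233 and 381; the successive quotients are the partial quotients a_0, a_1, ... (each step inverts the fractional part left over by the previous one):
  233 = 0*381 + 233, so a_0 = 0.
  381 = 1*233 + 148, so a_1 = 1.
  233 = 1*148 + 85, so a_2 = 1.
  148 = 1*85 + 63, so a_3 = 1.
  85 = 1*63 + 22, so a_4 = 1.
  63 = 2*22 + 19, so a_5 = 2.
  22 = 1*19 + 3, so a_6 = 1.
  19 = 6*3 + 1, so a_7 = 6.
  3 = 3*1 + 0, so a_8 = 3.
The remainder reaches 0 after 9 divisions, so the expansion has 9 partial quotients, read off in order.

[0; 1, 1, 1, 1, 2, 1, 6, 3]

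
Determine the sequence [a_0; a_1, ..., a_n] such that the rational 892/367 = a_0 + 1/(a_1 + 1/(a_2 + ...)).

Run the Euclidean algorithm on 892 and 367; the successive quotients are the partial quotients a_0, a_1, ... (each step inverts the fractional part left over by the previous one):
  892 = 2*367 + 158, so a_0 = 2.
  367 = 2*158 + 51, so a_1 = 2.
  158 = 3*51 + 5, so a_2 = 3.
  51 = 10*5 + 1, so a_3 = 10.
  5 = 5*1 + 0, so a_4 = 5.
The remainder reaches 0 after 5 divisions, so the expansion has 5 partial quotients, read off in order.

[2; 2, 3, 10, 5]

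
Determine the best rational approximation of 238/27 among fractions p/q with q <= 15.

97/11

Expand x = 238/27 as a continued fraction with the Euclidean algorithm:
  238 = 8*27 + 22, so a_0 = 8.
  27 = 1*22 + 5, so a_1 = 1.
  22 = 4*5 + 2, so a_2 = 4.
  5 = 2*2 + 1, so a_3 = 2.
  2 = 2*1 + 0, so a_4 = 2.
so x = [8; 1, 4, 2, 2].
Convergents (p_i = a_i*p_{i-1} + p_{i-2}, q_i = a_i*q_{i-1} + q_{i-2} with p_{-2}=0, p_{-1}=1, q_{-2}=1, q_{-1}=0), until the denominator exceeds 15:
  i=0: a_0=8, p_0 = 8*1 + 0 = 8, q_0 = 8*0 + 1 = 1.
  i=1: a_1=1, p_1 = 1*8 + 1 = 9, q_1 = 1*1 + 0 = 1.
  i=2: a_2=4, p_2 = 4*9 + 8 = 44, q_2 = 4*1 + 1 = 5.
  i=3: a_3=2, p_3 = 2*44 + 9 = 97, q_3 = 2*5 + 1 = 11.
  i=4: a_4=2, p_4 = 2*97 + 44 = 238, q_4 = 2*11 + 5 = 27.
q_4 = 27 > 15, so the last convergent with denominator <= 15 is p_3/q_3 = 97/11.
The closest fraction with denominator <= 15 is either p_3/q_3 or the intermediate fraction (k*p_3 + p_2)/(k*q_3 + q_2) with the largest k >= 1 whose denominator stays <= 15; these approach x as k grows, and every other convergent or intermediate fraction in range is farther away.
Largest k: floor((15 - q_2)/q_3) = floor((15 - 5)/11) = 0.
Since k = 0, no intermediate fraction beyond p_3/q_3 has denominator <= 15, so the convergent 97/11 is the closest (its error is |238*11 - 97*27|/(27*11) = 1/297).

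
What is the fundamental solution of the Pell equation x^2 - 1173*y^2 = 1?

(x, y) = (137, 4)

First expand sqrt(1173) as a continued fraction. With x_i = (sqrt(1173) + m_i)/d_i and (m_0, d_0) = (0, 1): a_0 = floor(sqrt(1173)) = 34, since 34^2 = 1156 <= 1173 < 1225 = 35^2.
Iterate m_{i+1} = d_i*a_i - m_i, d_{i+1} = (1173 - m_{i+1}^2)/d_i, a_{i+1} = floor((a_0 + m_{i+1})/d_{i+1}):
  m_1 = 1*34 - 0 = 34, d_1 = (1173 - 34^2)/1 = 17/1 = 17, a_1 = floor((34 + 34)/17) = 4.
  m_2 = 17*4 - 34 = 34, d_2 = (1173 - 34^2)/17 = 17/17 = 1, a_2 = floor((34 + 34)/1) = 68.
  m_3 = 1*68 - 34 = 34, d_3 = (1173 - 34^2)/1 = 17/1 = 17: (m_3, d_3) = (m_1, d_1) = (34, 17), so from here the quotients repeat a_1, a_2; the period length is 2.
So sqrt(1173) = [34; (4, 68)] with period length k = 2.
k is even, so the fundamental solution of x^2 - 1173y^2 = 1 is (p_{k-1}, q_{k-1}) = (p_1, q_1); compute convergents through index 1.
Convergents (p_i = a_i*p_{i-1} + p_{i-2}, q_i = a_i*q_{i-1} + q_{i-2} with p_{-2}=0, p_{-1}=1, q_{-2}=1, q_{-1}=0):
  i=0: a_0=34, p_0 = 34*1 + 0 = 34, q_0 = 34*0 + 1 = 1.
  i=1: a_1=4, p_1 = 4*34 + 1 = 137, q_1 = 4*1 + 0 = 4.
Check: 137^2 - 1173*4^2 = 18769 - 18768 = 1, so (x, y) = (137, 4) solves the equation, and by the theorem it is the least positive solution.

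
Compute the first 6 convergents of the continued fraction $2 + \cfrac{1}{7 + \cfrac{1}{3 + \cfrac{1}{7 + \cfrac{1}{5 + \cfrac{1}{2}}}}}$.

2/1, 15/7, 47/22, 344/161, 1767/827, 3878/1815

Using the convergent recurrence p_i = a_i*p_{i-1} + p_{i-2}, q_i = a_i*q_{i-1} + q_{i-2} with p_{-2}=0, p_{-1}=1, q_{-2}=1, q_{-1}=0:
  i=0: a_0=2, p_0 = 2*1 + 0 = 2, q_0 = 2*0 + 1 = 1.
  i=1: a_1=7, p_1 = 7*2 + 1 = 15, q_1 = 7*1 + 0 = 7.
  i=2: a_2=3, p_2 = 3*15 + 2 = 47, q_2 = 3*7 + 1 = 22.
  i=3: a_3=7, p_3 = 7*47 + 15 = 344, q_3 = 7*22 + 7 = 161.
  i=4: a_4=5, p_4 = 5*344 + 47 = 1767, q_4 = 5*161 + 22 = 827.
  i=5: a_5=2, p_5 = 2*1767 + 344 = 3878, q_5 = 2*827 + 161 = 1815.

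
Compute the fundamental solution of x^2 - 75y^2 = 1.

First expand sqrt(75) as a continued fraction. With x_i = (sqrt(75) + m_i)/d_i and (m_0, d_0) = (0, 1): a_0 = floor(sqrt(75)) = 8, since 8^2 = 64 <= 75 < 81 = 9^2.
Iterate m_{i+1} = d_i*a_i - m_i, d_{i+1} = (75 - m_{i+1}^2)/d_i, a_{i+1} = floor((a_0 + m_{i+1})/d_{i+1}):
  m_1 = 1*8 - 0 = 8, d_1 = (75 - 8^2)/1 = 11/1 = 11, a_1 = floor((8 + 8)/11) = 1.
  m_2 = 11*1 - 8 = 3, d_2 = (75 - 3^2)/11 = 66/11 = 6, a_2 = floor((8 + 3)/6) = 1.
  m_3 = 6*1 - 3 = 3, d_3 = (75 - 3^2)/6 = 66/6 = 11, a_3 = floor((8 + 3)/11) = 1.
  m_4 = 11*1 - 3 = 8, d_4 = (75 - 8^2)/11 = 11/11 = 1, a_4 = floor((8 + 8)/1) = 16.
  m_5 = 1*16 - 8 = 8, d_5 = (75 - 8^2)/1 = 11/1 = 11: (m_5, d_5) = (m_1, d_1) = (8, 11), so from here the quotients repeat a_1, ..., a_4; the period length is 4.
So sqrt(75) = [8; (1, 1, 1, 16)] with period length k = 4.
k is even, so the fundamental solution of x^2 - 75y^2 = 1 is (p_{k-1}, q_{k-1}) = (p_3, q_3); compute convergents through index 3.
Convergents (p_i = a_i*p_{i-1} + p_{i-2}, q_i = a_i*q_{i-1} + q_{i-2} with p_{-2}=0, p_{-1}=1, q_{-2}=1, q_{-1}=0):
  i=0: a_0=8, p_0 = 8*1 + 0 = 8, q_0 = 8*0 + 1 = 1.
  i=1: a_1=1, p_1 = 1*8 + 1 = 9, q_1 = 1*1 + 0 = 1.
  i=2: a_2=1, p_2 = 1*9 + 8 = 17, q_2 = 1*1 + 1 = 2.
  i=3: a_3=1, p_3 = 1*17 + 9 = 26, q_3 = 1*2 + 1 = 3.
Check: 26^2 - 75*3^2 = 676 - 675 = 1, so (x, y) = (26, 3) solves the equation, and by the theorem it is the least positive solution.

(x, y) = (26, 3)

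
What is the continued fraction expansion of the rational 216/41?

Run the Euclidean algorithm on 216 and 41; the successive quotients are the partial quotients a_0, a_1, ... (each step inverts the fractional part left over by the previous one):
  216 = 5*41 + 11, so a_0 = 5.
  41 = 3*11 + 8, so a_1 = 3.
  11 = 1*8 + 3, so a_2 = 1.
  8 = 2*3 + 2, so a_3 = 2.
  3 = 1*2 + 1, so a_4 = 1.
  2 = 2*1 + 0, so a_5 = 2.
The remainder reaches 0 after 6 divisions, so the expansion has 6 partial quotients, read off in order.

[5; 3, 1, 2, 1, 2]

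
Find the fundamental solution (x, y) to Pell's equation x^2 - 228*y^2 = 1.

(x, y) = (151, 10)

First expand sqrt(228) as a continued fraction. With x_i = (sqrt(228) + m_i)/d_i and (m_0, d_0) = (0, 1): a_0 = floor(sqrt(228)) = 15, since 15^2 = 225 <= 228 < 256 = 16^2.
Iterate m_{i+1} = d_i*a_i - m_i, d_{i+1} = (228 - m_{i+1}^2)/d_i, a_{i+1} = floor((a_0 + m_{i+1})/d_{i+1}):
  m_1 = 1*15 - 0 = 15, d_1 = (228 - 15^2)/1 = 3/1 = 3, a_1 = floor((15 + 15)/3) = 10.
  m_2 = 3*10 - 15 = 15, d_2 = (228 - 15^2)/3 = 3/3 = 1, a_2 = floor((15 + 15)/1) = 30.
  m_3 = 1*30 - 15 = 15, d_3 = (228 - 15^2)/1 = 3/1 = 3: (m_3, d_3) = (m_1, d_1) = (15, 3), so from here the quotients repeat a_1, a_2; the period length is 2.
So sqrt(228) = [15; (10, 30)] with period length k = 2.
k is even, so the fundamental solution of x^2 - 228y^2 = 1 is (p_{k-1}, q_{k-1}) = (p_1, q_1); compute convergents through index 1.
Convergents (p_i = a_i*p_{i-1} + p_{i-2}, q_i = a_i*q_{i-1} + q_{i-2} with p_{-2}=0, p_{-1}=1, q_{-2}=1, q_{-1}=0):
  i=0: a_0=15, p_0 = 15*1 + 0 = 15, q_0 = 15*0 + 1 = 1.
  i=1: a_1=10, p_1 = 10*15 + 1 = 151, q_1 = 10*1 + 0 = 10.
Check: 151^2 - 228*10^2 = 22801 - 22800 = 1, so (x, y) = (151, 10) solves the equation, and by the theorem it is the least positive solution.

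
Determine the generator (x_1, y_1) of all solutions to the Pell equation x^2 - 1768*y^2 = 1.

(x, y) = (883, 21)

First expand sqrt(1768) as a continued fraction. With x_i = (sqrt(1768) + m_i)/d_i and (m_0, d_0) = (0, 1): a_0 = floor(sqrt(1768)) = 42, since 42^2 = 1764 <= 1768 < 1849 = 43^2.
Iterate m_{i+1} = d_i*a_i - m_i, d_{i+1} = (1768 - m_{i+1}^2)/d_i, a_{i+1} = floor((a_0 + m_{i+1})/d_{i+1}):
  m_1 = 1*42 - 0 = 42, d_1 = (1768 - 42^2)/1 = 4/1 = 4, a_1 = floor((42 + 42)/4) = 21.
  m_2 = 4*21 - 42 = 42, d_2 = (1768 - 42^2)/4 = 4/4 = 1, a_2 = floor((42 + 42)/1) = 84.
  m_3 = 1*84 - 42 = 42, d_3 = (1768 - 42^2)/1 = 4/1 = 4: (m_3, d_3) = (m_1, d_1) = (42, 4), so from here the quotients repeat a_1, a_2; the period length is 2.
So sqrt(1768) = [42; (21, 84)] with period length k = 2.
k is even, so the fundamental solution of x^2 - 1768y^2 = 1 is (p_{k-1}, q_{k-1}) = (p_1, q_1); compute convergents through index 1.
Convergents (p_i = a_i*p_{i-1} + p_{i-2}, q_i = a_i*q_{i-1} + q_{i-2} with p_{-2}=0, p_{-1}=1, q_{-2}=1, q_{-1}=0):
  i=0: a_0=42, p_0 = 42*1 + 0 = 42, q_0 = 42*0 + 1 = 1.
  i=1: a_1=21, p_1 = 21*42 + 1 = 883, q_1 = 21*1 + 0 = 21.
Check: 883^2 - 1768*21^2 = 779689 - 779688 = 1, so (x, y) = (883, 21) solves the equation, and by the theorem it is the least positive solution.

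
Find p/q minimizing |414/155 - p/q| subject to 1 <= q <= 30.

8/3

Expand x = 414/155 as a continued fraction with the Euclidean algorithm:
  414 = 2*155 + 104, so a_0 = 2.
  155 = 1*104 + 51, so a_1 = 1.
  104 = 2*51 + 2, so a_2 = 2.
  51 = 25*2 + 1, so a_3 = 25.
  2 = 2*1 + 0, so a_4 = 2.
so x = [2; 1, 2, 25, 2].
Convergents (p_i = a_i*p_{i-1} + p_{i-2}, q_i = a_i*q_{i-1} + q_{i-2} with p_{-2}=0, p_{-1}=1, q_{-2}=1, q_{-1}=0), until the denominator exceeds 30:
  i=0: a_0=2, p_0 = 2*1 + 0 = 2, q_0 = 2*0 + 1 = 1.
  i=1: a_1=1, p_1 = 1*2 + 1 = 3, q_1 = 1*1 + 0 = 1.
  i=2: a_2=2, p_2 = 2*3 + 2 = 8, q_2 = 2*1 + 1 = 3.
  i=3: a_3=25, p_3 = 25*8 + 3 = 203, q_3 = 25*3 + 1 = 76.
q_3 = 76 > 30, so the last convergent with denominator <= 30 is p_2/q_2 = 8/3.
The closest fraction with denominator <= 30 is either p_2/q_2 or the intermediate fraction (k*p_2 + p_1)/(k*q_2 + q_1) with the largest k >= 1 whose denominator stays <= 30; these approach x as k grows, and every other convergent or intermediate fraction in range is farther away.
Largest k: floor((30 - q_1)/q_2) = floor((30 - 1)/3) = 9.
That gives (9*8 + 3)/(9*3 + 1) = 75/28.
Compare the errors: |x - 8/3| = |414*3 - 8*155|/(155*3) = 2/465, and |x - 75/28| = |414*28 - 75*155|/(155*28) = 33/4340.
Cross-multiplying, 2*4340 = 8680 < 15345 = 33*465, so 2/465 is smaller: the convergent 8/3 is closer to x than 75/28.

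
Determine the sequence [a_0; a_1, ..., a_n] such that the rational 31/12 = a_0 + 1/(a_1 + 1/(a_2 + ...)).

Run the Euclidean algorithm on 31 and 12; the successive quotients are the partial quotients a_0, a_1, ... (each step inverts the fractional part left over by the previous one):
  31 = 2*12 + 7, so a_0 = 2.
  12 = 1*7 + 5, so a_1 = 1.
  7 = 1*5 + 2, so a_2 = 1.
  5 = 2*2 + 1, so a_3 = 2.
  2 = 2*1 + 0, so a_4 = 2.
The remainder reaches 0 after 5 divisions, so the expansion has 5 partial quotients, read off in order.

[2; 1, 1, 2, 2]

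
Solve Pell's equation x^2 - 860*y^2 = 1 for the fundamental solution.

First expand sqrt(860) as a continued fraction. With x_i = (sqrt(860) + m_i)/d_i and (m_0, d_0) = (0, 1): a_0 = floor(sqrt(860)) = 29, since 29^2 = 841 <= 860 < 900 = 30^2.
Iterate m_{i+1} = d_i*a_i - m_i, d_{i+1} = (860 - m_{i+1}^2)/d_i, a_{i+1} = floor((a_0 + m_{i+1})/d_{i+1}):
  m_1 = 1*29 - 0 = 29, d_1 = (860 - 29^2)/1 = 19/1 = 19, a_1 = floor((29 + 29)/19) = 3.
  m_2 = 19*3 - 29 = 28, d_2 = (860 - 28^2)/19 = 76/19 = 4, a_2 = floor((29 + 28)/4) = 14.
  m_3 = 4*14 - 28 = 28, d_3 = (860 - 28^2)/4 = 76/4 = 19, a_3 = floor((29 + 28)/19) = 3.
  m_4 = 19*3 - 28 = 29, d_4 = (860 - 29^2)/19 = 19/19 = 1, a_4 = floor((29 + 29)/1) = 58.
  m_5 = 1*58 - 29 = 29, d_5 = (860 - 29^2)/1 = 19/1 = 19: (m_5, d_5) = (m_1, d_1) = (29, 19), so from here the quotients repeat a_1, ..., a_4; the period length is 4.
So sqrt(860) = [29; (3, 14, 3, 58)] with period length k = 4.
k is even, so the fundamental solution of x^2 - 860y^2 = 1 is (p_{k-1}, q_{k-1}) = (p_3, q_3); compute convergents through index 3.
Convergents (p_i = a_i*p_{i-1} + p_{i-2}, q_i = a_i*q_{i-1} + q_{i-2} with p_{-2}=0, p_{-1}=1, q_{-2}=1, q_{-1}=0):
  i=0: a_0=29, p_0 = 29*1 + 0 = 29, q_0 = 29*0 + 1 = 1.
  i=1: a_1=3, p_1 = 3*29 + 1 = 88, q_1 = 3*1 + 0 = 3.
  i=2: a_2=14, p_2 = 14*88 + 29 = 1261, q_2 = 14*3 + 1 = 43.
  i=3: a_3=3, p_3 = 3*1261 + 88 = 3871, q_3 = 3*43 + 3 = 132.
Check: 3871^2 - 860*132^2 = 14984641 - 14984640 = 1, so (x, y) = (3871, 132) solves the equation, and by the theorem it is the least positive solution.

(x, y) = (3871, 132)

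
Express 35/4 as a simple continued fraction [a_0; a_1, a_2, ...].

Run the Euclidean algorithm on 35 and 4; the successive quotients are the partial quotients a_0, a_1, ... (each step inverts the fractional part left over by the previous one):
  35 = 8*4 + 3, so a_0 = 8.
  4 = 1*3 + 1, so a_1 = 1.
  3 = 3*1 + 0, so a_2 = 3.
The remainder reaches 0 after 3 divisions, so the expansion has 3 partial quotients, read off in order.

[8; 1, 3]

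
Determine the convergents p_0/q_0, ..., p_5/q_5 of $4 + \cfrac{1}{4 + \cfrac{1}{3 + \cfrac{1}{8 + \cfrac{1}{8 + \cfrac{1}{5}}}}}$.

Using the convergent recurrence p_i = a_i*p_{i-1} + p_{i-2}, q_i = a_i*q_{i-1} + q_{i-2} with p_{-2}=0, p_{-1}=1, q_{-2}=1, q_{-1}=0:
  i=0: a_0=4, p_0 = 4*1 + 0 = 4, q_0 = 4*0 + 1 = 1.
  i=1: a_1=4, p_1 = 4*4 + 1 = 17, q_1 = 4*1 + 0 = 4.
  i=2: a_2=3, p_2 = 3*17 + 4 = 55, q_2 = 3*4 + 1 = 13.
  i=3: a_3=8, p_3 = 8*55 + 17 = 457, q_3 = 8*13 + 4 = 108.
  i=4: a_4=8, p_4 = 8*457 + 55 = 3711, q_4 = 8*108 + 13 = 877.
  i=5: a_5=5, p_5 = 5*3711 + 457 = 19012, q_5 = 5*877 + 108 = 4493.

4/1, 17/4, 55/13, 457/108, 3711/877, 19012/4493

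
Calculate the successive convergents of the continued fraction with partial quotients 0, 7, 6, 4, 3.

Using the convergent recurrence p_i = a_i*p_{i-1} + p_{i-2}, q_i = a_i*q_{i-1} + q_{i-2} with p_{-2}=0, p_{-1}=1, q_{-2}=1, q_{-1}=0:
  i=0: a_0=0, p_0 = 0*1 + 0 = 0, q_0 = 0*0 + 1 = 1.
  i=1: a_1=7, p_1 = 7*0 + 1 = 1, q_1 = 7*1 + 0 = 7.
  i=2: a_2=6, p_2 = 6*1 + 0 = 6, q_2 = 6*7 + 1 = 43.
  i=3: a_3=4, p_3 = 4*6 + 1 = 25, q_3 = 4*43 + 7 = 179.
  i=4: a_4=3, p_4 = 3*25 + 6 = 81, q_4 = 3*179 + 43 = 580.

0/1, 1/7, 6/43, 25/179, 81/580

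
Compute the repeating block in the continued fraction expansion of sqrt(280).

[16; (1, 2, 1, 2, 1, 32)]

Write x_i = (sqrt(280) + m_i)/d_i with (m_0, d_0) = (0, 1). a_0 = floor(sqrt(280)) = 16, since 16^2 = 256 <= 280 < 289 = 17^2.
Iterate m_{i+1} = d_i*a_i - m_i, d_{i+1} = (280 - m_{i+1}^2)/d_i, a_{i+1} = floor((a_0 + m_{i+1})/d_{i+1}):
  m_1 = 1*16 - 0 = 16, d_1 = (280 - 16^2)/1 = 24/1 = 24, a_1 = floor((16 + 16)/24) = 1.
  m_2 = 24*1 - 16 = 8, d_2 = (280 - 8^2)/24 = 216/24 = 9, a_2 = floor((16 + 8)/9) = 2.
  m_3 = 9*2 - 8 = 10, d_3 = (280 - 10^2)/9 = 180/9 = 20, a_3 = floor((16 + 10)/20) = 1.
  m_4 = 20*1 - 10 = 10, d_4 = (280 - 10^2)/20 = 180/20 = 9, a_4 = floor((16 + 10)/9) = 2.
  m_5 = 9*2 - 10 = 8, d_5 = (280 - 8^2)/9 = 216/9 = 24, a_5 = floor((16 + 8)/24) = 1.
  m_6 = 24*1 - 8 = 16, d_6 = (280 - 16^2)/24 = 24/24 = 1, a_6 = floor((16 + 16)/1) = 32.
  m_7 = 1*32 - 16 = 16, d_7 = (280 - 16^2)/1 = 24/1 = 24: (m_7, d_7) = (m_1, d_1) = (16, 24), so from here the quotients repeat a_1, ..., a_6; the period length is 6.
Hence the expansion of sqrt(280) is a_0 = 16 followed by the repeating block 1, 2, 1, 2, 1, 32 (period 6).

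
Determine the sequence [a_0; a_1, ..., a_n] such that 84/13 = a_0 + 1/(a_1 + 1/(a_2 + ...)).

Run the Euclidean algorithm on 84 and 13; the successive quotients are the partial quotients a_0, a_1, ... (each step inverts the fractional part left over by the previous one):
  84 = 6*13 + 6, so a_0 = 6.
  13 = 2*6 + 1, so a_1 = 2.
  6 = 6*1 + 0, so a_2 = 6.
The remainder reaches 0 after 3 divisions, so the expansion has 3 partial quotients, read off in order.

[6; 2, 6]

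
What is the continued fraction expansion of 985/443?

Run the Euclidean algorithm on 985 and 443; the successive quotients are the partial quotients a_0, a_1, ... (each step inverts the fractional part left over by the previous one):
  985 = 2*443 + 99, so a_0 = 2.
  443 = 4*99 + 47, so a_1 = 4.
  99 = 2*47 + 5, so a_2 = 2.
  47 = 9*5 + 2, so a_3 = 9.
  5 = 2*2 + 1, so a_4 = 2.
  2 = 2*1 + 0, so a_5 = 2.
The remainder reaches 0 after 6 divisions, so the expansion has 6 partial quotients, read off in order.

[2; 4, 2, 9, 2, 2]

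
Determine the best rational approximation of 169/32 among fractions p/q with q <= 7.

Expand x = 169/32 as a continued fraction with the Euclidean algorithm:
  169 = 5*32 + 9, so a_0 = 5.
  32 = 3*9 + 5, so a_1 = 3.
  9 = 1*5 + 4, so a_2 = 1.
  5 = 1*4 + 1, so a_3 = 1.
  4 = 4*1 + 0, so a_4 = 4.
so x = [5; 3, 1, 1, 4].
Convergents (p_i = a_i*p_{i-1} + p_{i-2}, q_i = a_i*q_{i-1} + q_{i-2} with p_{-2}=0, p_{-1}=1, q_{-2}=1, q_{-1}=0), until the denominator exceeds 7:
  i=0: a_0=5, p_0 = 5*1 + 0 = 5, q_0 = 5*0 + 1 = 1.
  i=1: a_1=3, p_1 = 3*5 + 1 = 16, q_1 = 3*1 + 0 = 3.
  i=2: a_2=1, p_2 = 1*16 + 5 = 21, q_2 = 1*3 + 1 = 4.
  i=3: a_3=1, p_3 = 1*21 + 16 = 37, q_3 = 1*4 + 3 = 7.
  i=4: a_4=4, p_4 = 4*37 + 21 = 169, q_4 = 4*7 + 4 = 32.
q_4 = 32 > 7, so the last convergent with denominator <= 7 is p_3/q_3 = 37/7.
The closest fraction with denominator <= 7 is either p_3/q_3 or the intermediate fraction (k*p_3 + p_2)/(k*q_3 + q_2) with the largest k >= 1 whose denominator stays <= 7; these approach x as k grows, and every other convergent or intermediate fraction in range is farther away.
Largest k: floor((7 - q_2)/q_3) = floor((7 - 4)/7) = 0.
Since k = 0, no intermediate fraction beyond p_3/q_3 has denominator <= 7, so the convergent 37/7 is the closest (its error is |169*7 - 37*32|/(32*7) = 1/224).

37/7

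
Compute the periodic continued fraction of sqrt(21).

[4; (1, 1, 2, 1, 1, 8)]

Write x_i = (sqrt(21) + m_i)/d_i with (m_0, d_0) = (0, 1). a_0 = floor(sqrt(21)) = 4, since 4^2 = 16 <= 21 < 25 = 5^2.
Iterate m_{i+1} = d_i*a_i - m_i, d_{i+1} = (21 - m_{i+1}^2)/d_i, a_{i+1} = floor((a_0 + m_{i+1})/d_{i+1}):
  m_1 = 1*4 - 0 = 4, d_1 = (21 - 4^2)/1 = 5/1 = 5, a_1 = floor((4 + 4)/5) = 1.
  m_2 = 5*1 - 4 = 1, d_2 = (21 - 1^2)/5 = 20/5 = 4, a_2 = floor((4 + 1)/4) = 1.
  m_3 = 4*1 - 1 = 3, d_3 = (21 - 3^2)/4 = 12/4 = 3, a_3 = floor((4 + 3)/3) = 2.
  m_4 = 3*2 - 3 = 3, d_4 = (21 - 3^2)/3 = 12/3 = 4, a_4 = floor((4 + 3)/4) = 1.
  m_5 = 4*1 - 3 = 1, d_5 = (21 - 1^2)/4 = 20/4 = 5, a_5 = floor((4 + 1)/5) = 1.
  m_6 = 5*1 - 1 = 4, d_6 = (21 - 4^2)/5 = 5/5 = 1, a_6 = floor((4 + 4)/1) = 8.
  m_7 = 1*8 - 4 = 4, d_7 = (21 - 4^2)/1 = 5/1 = 5: (m_7, d_7) = (m_1, d_1) = (4, 5), so from here the quotients repeat a_1, ..., a_6; the period length is 6.
Hence the expansion of sqrt(21) is a_0 = 4 followed by the repeating block 1, 1, 2, 1, 1, 8 (period 6).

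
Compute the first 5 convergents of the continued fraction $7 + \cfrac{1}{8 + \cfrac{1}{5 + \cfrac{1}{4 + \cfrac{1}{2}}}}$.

7/1, 57/8, 292/41, 1225/172, 2742/385

Using the convergent recurrence p_i = a_i*p_{i-1} + p_{i-2}, q_i = a_i*q_{i-1} + q_{i-2} with p_{-2}=0, p_{-1}=1, q_{-2}=1, q_{-1}=0:
  i=0: a_0=7, p_0 = 7*1 + 0 = 7, q_0 = 7*0 + 1 = 1.
  i=1: a_1=8, p_1 = 8*7 + 1 = 57, q_1 = 8*1 + 0 = 8.
  i=2: a_2=5, p_2 = 5*57 + 7 = 292, q_2 = 5*8 + 1 = 41.
  i=3: a_3=4, p_3 = 4*292 + 57 = 1225, q_3 = 4*41 + 8 = 172.
  i=4: a_4=2, p_4 = 2*1225 + 292 = 2742, q_4 = 2*172 + 41 = 385.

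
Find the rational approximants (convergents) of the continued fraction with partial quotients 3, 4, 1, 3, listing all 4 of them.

Using the convergent recurrence p_i = a_i*p_{i-1} + p_{i-2}, q_i = a_i*q_{i-1} + q_{i-2} with p_{-2}=0, p_{-1}=1, q_{-2}=1, q_{-1}=0:
  i=0: a_0=3, p_0 = 3*1 + 0 = 3, q_0 = 3*0 + 1 = 1.
  i=1: a_1=4, p_1 = 4*3 + 1 = 13, q_1 = 4*1 + 0 = 4.
  i=2: a_2=1, p_2 = 1*13 + 3 = 16, q_2 = 1*4 + 1 = 5.
  i=3: a_3=3, p_3 = 3*16 + 13 = 61, q_3 = 3*5 + 4 = 19.

3/1, 13/4, 16/5, 61/19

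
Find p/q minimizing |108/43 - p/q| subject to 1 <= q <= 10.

Expand x = 108/43 as a continued fraction with the Euclidean algorithm:
  108 = 2*43 + 22, so a_0 = 2.
  43 = 1*22 + 21, so a_1 = 1.
  22 = 1*21 + 1, so a_2 = 1.
  21 = 21*1 + 0, so a_3 = 21.
so x = [2; 1, 1, 21].
Convergents (p_i = a_i*p_{i-1} + p_{i-2}, q_i = a_i*q_{i-1} + q_{i-2} with p_{-2}=0, p_{-1}=1, q_{-2}=1, q_{-1}=0), until the denominator exceeds 10:
  i=0: a_0=2, p_0 = 2*1 + 0 = 2, q_0 = 2*0 + 1 = 1.
  i=1: a_1=1, p_1 = 1*2 + 1 = 3, q_1 = 1*1 + 0 = 1.
  i=2: a_2=1, p_2 = 1*3 + 2 = 5, q_2 = 1*1 + 1 = 2.
  i=3: a_3=21, p_3 = 21*5 + 3 = 108, q_3 = 21*2 + 1 = 43.
q_3 = 43 > 10, so the last convergent with denominator <= 10 is p_2/q_2 = 5/2.
The closest fraction with denominator <= 10 is either p_2/q_2 or the intermediate fraction (k*p_2 + p_1)/(k*q_2 + q_1) with the largest k >= 1 whose denominator stays <= 10; these approach x as k grows, and every other convergent or intermediate fraction in range is farther away.
Largest k: floor((10 - q_1)/q_2) = floor((10 - 1)/2) = 4.
That gives (4*5 + 3)/(4*2 + 1) = 23/9.
Compare the errors: |x - 5/2| = |108*2 - 5*43|/(43*2) = 1/86, and |x - 23/9| = |108*9 - 23*43|/(43*9) = 17/387.
Cross-multiplying, 1*387 = 387 < 1462 = 17*86, so 1/86 is smaller: the convergent 5/2 is closer to x than 23/9.

5/2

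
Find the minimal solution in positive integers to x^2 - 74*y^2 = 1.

First expand sqrt(74) as a continued fraction. With x_i = (sqrt(74) + m_i)/d_i and (m_0, d_0) = (0, 1): a_0 = floor(sqrt(74)) = 8, since 8^2 = 64 <= 74 < 81 = 9^2.
Iterate m_{i+1} = d_i*a_i - m_i, d_{i+1} = (74 - m_{i+1}^2)/d_i, a_{i+1} = floor((a_0 + m_{i+1})/d_{i+1}):
  m_1 = 1*8 - 0 = 8, d_1 = (74 - 8^2)/1 = 10/1 = 10, a_1 = floor((8 + 8)/10) = 1.
  m_2 = 10*1 - 8 = 2, d_2 = (74 - 2^2)/10 = 70/10 = 7, a_2 = floor((8 + 2)/7) = 1.
  m_3 = 7*1 - 2 = 5, d_3 = (74 - 5^2)/7 = 49/7 = 7, a_3 = floor((8 + 5)/7) = 1.
  m_4 = 7*1 - 5 = 2, d_4 = (74 - 2^2)/7 = 70/7 = 10, a_4 = floor((8 + 2)/10) = 1.
  m_5 = 10*1 - 2 = 8, d_5 = (74 - 8^2)/10 = 10/10 = 1, a_5 = floor((8 + 8)/1) = 16.
  m_6 = 1*16 - 8 = 8, d_6 = (74 - 8^2)/1 = 10/1 = 10: (m_6, d_6) = (m_1, d_1) = (8, 10), so from here the quotients repeat a_1, ..., a_5; the period length is 5.
So sqrt(74) = [8; (1, 1, 1, 1, 16)] with period length k = 5.
k is odd, so (p_{k-1}, q_{k-1}) only solves x^2 - 74y^2 = -1 and the fundamental solution of x^2 - 74y^2 = 1 is (p_{2k-1}, q_{2k-1}) = (p_9, q_9); compute convergents through index 9, running through the period twice.
Convergents (p_i = a_i*p_{i-1} + p_{i-2}, q_i = a_i*q_{i-1} + q_{i-2} with p_{-2}=0, p_{-1}=1, q_{-2}=1, q_{-1}=0):
  i=0: a_0=8, p_0 = 8*1 + 0 = 8, q_0 = 8*0 + 1 = 1.
  i=1: a_1=1, p_1 = 1*8 + 1 = 9, q_1 = 1*1 + 0 = 1.
  i=2: a_2=1, p_2 = 1*9 + 8 = 17, q_2 = 1*1 + 1 = 2.
  i=3: a_3=1, p_3 = 1*17 + 9 = 26, q_3 = 1*2 + 1 = 3.
  i=4: a_4=1, p_4 = 1*26 + 17 = 43, q_4 = 1*3 + 2 = 5.
  i=5: a_5=16, p_5 = 16*43 + 26 = 714, q_5 = 16*5 + 3 = 83.
  i=6: a_6=1, p_6 = 1*714 + 43 = 757, q_6 = 1*83 + 5 = 88.
  i=7: a_7=1, p_7 = 1*757 + 714 = 1471, q_7 = 1*88 + 83 = 171.
  i=8: a_8=1, p_8 = 1*1471 + 757 = 2228, q_8 = 1*171 + 88 = 259.
  i=9: a_9=1, p_9 = 1*2228 + 1471 = 3699, q_9 = 1*259 + 171 = 430.
Indeed p_4^2 - 74*q_4^2 = 1849 - 1850 = -1, not +1.
Check: 3699^2 - 74*430^2 = 13682601 - 13682600 = 1, so (x, y) = (3699, 430) solves the equation, and by the theorem it is the least positive solution.

(x, y) = (3699, 430)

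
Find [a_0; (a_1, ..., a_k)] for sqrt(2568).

[50; (1, 2, 12, 2, 1, 100)]

Write x_i = (sqrt(2568) + m_i)/d_i with (m_0, d_0) = (0, 1). a_0 = floor(sqrt(2568)) = 50, since 50^2 = 2500 <= 2568 < 2601 = 51^2.
Iterate m_{i+1} = d_i*a_i - m_i, d_{i+1} = (2568 - m_{i+1}^2)/d_i, a_{i+1} = floor((a_0 + m_{i+1})/d_{i+1}):
  m_1 = 1*50 - 0 = 50, d_1 = (2568 - 50^2)/1 = 68/1 = 68, a_1 = floor((50 + 50)/68) = 1.
  m_2 = 68*1 - 50 = 18, d_2 = (2568 - 18^2)/68 = 2244/68 = 33, a_2 = floor((50 + 18)/33) = 2.
  m_3 = 33*2 - 18 = 48, d_3 = (2568 - 48^2)/33 = 264/33 = 8, a_3 = floor((50 + 48)/8) = 12.
  m_4 = 8*12 - 48 = 48, d_4 = (2568 - 48^2)/8 = 264/8 = 33, a_4 = floor((50 + 48)/33) = 2.
  m_5 = 33*2 - 48 = 18, d_5 = (2568 - 18^2)/33 = 2244/33 = 68, a_5 = floor((50 + 18)/68) = 1.
  m_6 = 68*1 - 18 = 50, d_6 = (2568 - 50^2)/68 = 68/68 = 1, a_6 = floor((50 + 50)/1) = 100.
  m_7 = 1*100 - 50 = 50, d_7 = (2568 - 50^2)/1 = 68/1 = 68: (m_7, d_7) = (m_1, d_1) = (50, 68), so from here the quotients repeat a_1, ..., a_6; the period length is 6.
Hence the expansion of sqrt(2568) is a_0 = 50 followed by the repeating block 1, 2, 12, 2, 1, 100 (period 6).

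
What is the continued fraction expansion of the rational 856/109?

[7; 1, 5, 1, 4, 3]

Run the Euclidean algorithm on 856 and 109; the successive quotients are the partial quotients a_0, a_1, ... (each step inverts the fractional part left over by the previous one):
  856 = 7*109 + 93, so a_0 = 7.
  109 = 1*93 + 16, so a_1 = 1.
  93 = 5*16 + 13, so a_2 = 5.
  16 = 1*13 + 3, so a_3 = 1.
  13 = 4*3 + 1, so a_4 = 4.
  3 = 3*1 + 0, so a_5 = 3.
The remainder reaches 0 after 6 divisions, so the expansion has 6 partial quotients, read off in order.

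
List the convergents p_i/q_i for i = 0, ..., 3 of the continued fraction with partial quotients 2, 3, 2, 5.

Using the convergent recurrence p_i = a_i*p_{i-1} + p_{i-2}, q_i = a_i*q_{i-1} + q_{i-2} with p_{-2}=0, p_{-1}=1, q_{-2}=1, q_{-1}=0:
  i=0: a_0=2, p_0 = 2*1 + 0 = 2, q_0 = 2*0 + 1 = 1.
  i=1: a_1=3, p_1 = 3*2 + 1 = 7, q_1 = 3*1 + 0 = 3.
  i=2: a_2=2, p_2 = 2*7 + 2 = 16, q_2 = 2*3 + 1 = 7.
  i=3: a_3=5, p_3 = 5*16 + 7 = 87, q_3 = 5*7 + 3 = 38.

2/1, 7/3, 16/7, 87/38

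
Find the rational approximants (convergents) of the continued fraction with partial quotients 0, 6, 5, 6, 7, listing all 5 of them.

0/1, 1/6, 5/31, 31/192, 222/1375

Using the convergent recurrence p_i = a_i*p_{i-1} + p_{i-2}, q_i = a_i*q_{i-1} + q_{i-2} with p_{-2}=0, p_{-1}=1, q_{-2}=1, q_{-1}=0:
  i=0: a_0=0, p_0 = 0*1 + 0 = 0, q_0 = 0*0 + 1 = 1.
  i=1: a_1=6, p_1 = 6*0 + 1 = 1, q_1 = 6*1 + 0 = 6.
  i=2: a_2=5, p_2 = 5*1 + 0 = 5, q_2 = 5*6 + 1 = 31.
  i=3: a_3=6, p_3 = 6*5 + 1 = 31, q_3 = 6*31 + 6 = 192.
  i=4: a_4=7, p_4 = 7*31 + 5 = 222, q_4 = 7*192 + 31 = 1375.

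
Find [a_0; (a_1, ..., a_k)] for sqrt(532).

[23; (15, 2, 1, 4, 2, 4, 1, 2, 15, 46)]

Write x_i = (sqrt(532) + m_i)/d_i with (m_0, d_0) = (0, 1). a_0 = floor(sqrt(532)) = 23, since 23^2 = 529 <= 532 < 576 = 24^2.
Iterate m_{i+1} = d_i*a_i - m_i, d_{i+1} = (532 - m_{i+1}^2)/d_i, a_{i+1} = floor((a_0 + m_{i+1})/d_{i+1}):
  m_1 = 1*23 - 0 = 23, d_1 = (532 - 23^2)/1 = 3/1 = 3, a_1 = floor((23 + 23)/3) = 15.
  m_2 = 3*15 - 23 = 22, d_2 = (532 - 22^2)/3 = 48/3 = 16, a_2 = floor((23 + 22)/16) = 2.
  m_3 = 16*2 - 22 = 10, d_3 = (532 - 10^2)/16 = 432/16 = 27, a_3 = floor((23 + 10)/27) = 1.
  m_4 = 27*1 - 10 = 17, d_4 = (532 - 17^2)/27 = 243/27 = 9, a_4 = floor((23 + 17)/9) = 4.
  m_5 = 9*4 - 17 = 19, d_5 = (532 - 19^2)/9 = 171/9 = 19, a_5 = floor((23 + 19)/19) = 2.
  m_6 = 19*2 - 19 = 19, d_6 = (532 - 19^2)/19 = 171/19 = 9, a_6 = floor((23 + 19)/9) = 4.
  m_7 = 9*4 - 19 = 17, d_7 = (532 - 17^2)/9 = 243/9 = 27, a_7 = floor((23 + 17)/27) = 1.
  m_8 = 27*1 - 17 = 10, d_8 = (532 - 10^2)/27 = 432/27 = 16, a_8 = floor((23 + 10)/16) = 2.
  m_9 = 16*2 - 10 = 22, d_9 = (532 - 22^2)/16 = 48/16 = 3, a_9 = floor((23 + 22)/3) = 15.
  m_10 = 3*15 - 22 = 23, d_10 = (532 - 23^2)/3 = 3/3 = 1, a_10 = floor((23 + 23)/1) = 46.
  m_11 = 1*46 - 23 = 23, d_11 = (532 - 23^2)/1 = 3/1 = 3: (m_11, d_11) = (m_1, d_1) = (23, 3), so from here the quotients repeat a_1, ..., a_10; the period length is 10.
Hence the expansion of sqrt(532) is a_0 = 23 followed by the repeating block 15, 2, 1, 4, 2, 4, 1, 2, 15, 46 (period 10).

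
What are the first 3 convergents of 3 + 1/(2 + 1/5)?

Using the convergent recurrence p_i = a_i*p_{i-1} + p_{i-2}, q_i = a_i*q_{i-1} + q_{i-2} with p_{-2}=0, p_{-1}=1, q_{-2}=1, q_{-1}=0:
  i=0: a_0=3, p_0 = 3*1 + 0 = 3, q_0 = 3*0 + 1 = 1.
  i=1: a_1=2, p_1 = 2*3 + 1 = 7, q_1 = 2*1 + 0 = 2.
  i=2: a_2=5, p_2 = 5*7 + 3 = 38, q_2 = 5*2 + 1 = 11.

3/1, 7/2, 38/11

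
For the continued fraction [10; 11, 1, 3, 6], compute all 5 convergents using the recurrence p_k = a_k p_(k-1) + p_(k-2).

Using the convergent recurrence p_i = a_i*p_{i-1} + p_{i-2}, q_i = a_i*q_{i-1} + q_{i-2} with p_{-2}=0, p_{-1}=1, q_{-2}=1, q_{-1}=0:
  i=0: a_0=10, p_0 = 10*1 + 0 = 10, q_0 = 10*0 + 1 = 1.
  i=1: a_1=11, p_1 = 11*10 + 1 = 111, q_1 = 11*1 + 0 = 11.
  i=2: a_2=1, p_2 = 1*111 + 10 = 121, q_2 = 1*11 + 1 = 12.
  i=3: a_3=3, p_3 = 3*121 + 111 = 474, q_3 = 3*12 + 11 = 47.
  i=4: a_4=6, p_4 = 6*474 + 121 = 2965, q_4 = 6*47 + 12 = 294.

10/1, 111/11, 121/12, 474/47, 2965/294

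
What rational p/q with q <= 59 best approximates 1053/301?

Expand x = 1053/301 as a continued fraction with the Euclidean algorithm:
  1053 = 3*301 + 150, so a_0 = 3.
  301 = 2*150 + 1, so a_1 = 2.
  150 = 150*1 + 0, so a_2 = 150.
so x = [3; 2, 150].
Convergents (p_i = a_i*p_{i-1} + p_{i-2}, q_i = a_i*q_{i-1} + q_{i-2} with p_{-2}=0, p_{-1}=1, q_{-2}=1, q_{-1}=0), until the denominator exceeds 59:
  i=0: a_0=3, p_0 = 3*1 + 0 = 3, q_0 = 3*0 + 1 = 1.
  i=1: a_1=2, p_1 = 2*3 + 1 = 7, q_1 = 2*1 + 0 = 2.
  i=2: a_2=150, p_2 = 150*7 + 3 = 1053, q_2 = 150*2 + 1 = 301.
q_2 = 301 > 59, so the last convergent with denominator <= 59 is p_1/q_1 = 7/2.
The closest fraction with denominator <= 59 is either p_1/q_1 or the intermediate fraction (k*p_1 + p_0)/(k*q_1 + q_0) with the largest k >= 1 whose denominator stays <= 59; these approach x as k grows, and every other convergent or intermediate fraction in range is farther away.
Largest k: floor((59 - q_0)/q_1) = floor((59 - 1)/2) = 29.
That gives (29*7 + 3)/(29*2 + 1) = 206/59.
Compare the errors: |x - 7/2| = |1053*2 - 7*301|/(301*2) = 1/602, and |x - 206/59| = |1053*59 - 206*301|/(301*59) = 121/17759.
Cross-multiplying, 1*17759 = 17759 < 72842 = 121*602, so 1/602 is smaller: the convergent 7/2 is closer to x than 206/59.

7/2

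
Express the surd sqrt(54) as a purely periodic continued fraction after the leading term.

Write x_i = (sqrt(54) + m_i)/d_i with (m_0, d_0) = (0, 1). a_0 = floor(sqrt(54)) = 7, since 7^2 = 49 <= 54 < 64 = 8^2.
Iterate m_{i+1} = d_i*a_i - m_i, d_{i+1} = (54 - m_{i+1}^2)/d_i, a_{i+1} = floor((a_0 + m_{i+1})/d_{i+1}):
  m_1 = 1*7 - 0 = 7, d_1 = (54 - 7^2)/1 = 5/1 = 5, a_1 = floor((7 + 7)/5) = 2.
  m_2 = 5*2 - 7 = 3, d_2 = (54 - 3^2)/5 = 45/5 = 9, a_2 = floor((7 + 3)/9) = 1.
  m_3 = 9*1 - 3 = 6, d_3 = (54 - 6^2)/9 = 18/9 = 2, a_3 = floor((7 + 6)/2) = 6.
  m_4 = 2*6 - 6 = 6, d_4 = (54 - 6^2)/2 = 18/2 = 9, a_4 = floor((7 + 6)/9) = 1.
  m_5 = 9*1 - 6 = 3, d_5 = (54 - 3^2)/9 = 45/9 = 5, a_5 = floor((7 + 3)/5) = 2.
  m_6 = 5*2 - 3 = 7, d_6 = (54 - 7^2)/5 = 5/5 = 1, a_6 = floor((7 + 7)/1) = 14.
  m_7 = 1*14 - 7 = 7, d_7 = (54 - 7^2)/1 = 5/1 = 5: (m_7, d_7) = (m_1, d_1) = (7, 5), so from here the quotients repeat a_1, ..., a_6; the period length is 6.
Hence the expansion of sqrt(54) is a_0 = 7 followed by the repeating block 2, 1, 6, 1, 2, 14 (period 6).

[7; (2, 1, 6, 1, 2, 14)]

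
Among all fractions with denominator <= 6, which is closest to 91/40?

Expand x = 91/40 as a continued fraction with the Euclidean algorithm:
  91 = 2*40 + 11, so a_0 = 2.
  40 = 3*11 + 7, so a_1 = 3.
  11 = 1*7 + 4, so a_2 = 1.
  7 = 1*4 + 3, so a_3 = 1.
  4 = 1*3 + 1, so a_4 = 1.
  3 = 3*1 + 0, so a_5 = 3.
so x = [2; 3, 1, 1, 1, 3].
Convergents (p_i = a_i*p_{i-1} + p_{i-2}, q_i = a_i*q_{i-1} + q_{i-2} with p_{-2}=0, p_{-1}=1, q_{-2}=1, q_{-1}=0), until the denominator exceeds 6:
  i=0: a_0=2, p_0 = 2*1 + 0 = 2, q_0 = 2*0 + 1 = 1.
  i=1: a_1=3, p_1 = 3*2 + 1 = 7, q_1 = 3*1 + 0 = 3.
  i=2: a_2=1, p_2 = 1*7 + 2 = 9, q_2 = 1*3 + 1 = 4.
  i=3: a_3=1, p_3 = 1*9 + 7 = 16, q_3 = 1*4 + 3 = 7.
q_3 = 7 > 6, so the last convergent with denominator <= 6 is p_2/q_2 = 9/4.
The closest fraction with denominator <= 6 is either p_2/q_2 or the intermediate fraction (k*p_2 + p_1)/(k*q_2 + q_1) with the largest k >= 1 whose denominator stays <= 6; these approach x as k grows, and every other convergent or intermediate fraction in range is farther away.
Largest k: floor((6 - q_1)/q_2) = floor((6 - 3)/4) = 0.
Since k = 0, no intermediate fraction beyond p_2/q_2 has denominator <= 6, so the convergent 9/4 is the closest (its error is |91*4 - 9*40|/(40*4) = 4/160).

9/4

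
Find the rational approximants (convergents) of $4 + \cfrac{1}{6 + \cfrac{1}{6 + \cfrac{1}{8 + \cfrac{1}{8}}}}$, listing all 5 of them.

Using the convergent recurrence p_i = a_i*p_{i-1} + p_{i-2}, q_i = a_i*q_{i-1} + q_{i-2} with p_{-2}=0, p_{-1}=1, q_{-2}=1, q_{-1}=0:
  i=0: a_0=4, p_0 = 4*1 + 0 = 4, q_0 = 4*0 + 1 = 1.
  i=1: a_1=6, p_1 = 6*4 + 1 = 25, q_1 = 6*1 + 0 = 6.
  i=2: a_2=6, p_2 = 6*25 + 4 = 154, q_2 = 6*6 + 1 = 37.
  i=3: a_3=8, p_3 = 8*154 + 25 = 1257, q_3 = 8*37 + 6 = 302.
  i=4: a_4=8, p_4 = 8*1257 + 154 = 10210, q_4 = 8*302 + 37 = 2453.

4/1, 25/6, 154/37, 1257/302, 10210/2453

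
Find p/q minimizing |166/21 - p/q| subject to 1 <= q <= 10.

79/10

Expand x = 166/21 as a continued fraction with the Euclidean algorithm:
  166 = 7*21 + 19, so a_0 = 7.
  21 = 1*19 + 2, so a_1 = 1.
  19 = 9*2 + 1, so a_2 = 9.
  2 = 2*1 + 0, so a_3 = 2.
so x = [7; 1, 9, 2].
Convergents (p_i = a_i*p_{i-1} + p_{i-2}, q_i = a_i*q_{i-1} + q_{i-2} with p_{-2}=0, p_{-1}=1, q_{-2}=1, q_{-1}=0), until the denominator exceeds 10:
  i=0: a_0=7, p_0 = 7*1 + 0 = 7, q_0 = 7*0 + 1 = 1.
  i=1: a_1=1, p_1 = 1*7 + 1 = 8, q_1 = 1*1 + 0 = 1.
  i=2: a_2=9, p_2 = 9*8 + 7 = 79, q_2 = 9*1 + 1 = 10.
  i=3: a_3=2, p_3 = 2*79 + 8 = 166, q_3 = 2*10 + 1 = 21.
q_3 = 21 > 10, so the last convergent with denominator <= 10 is p_2/q_2 = 79/10.
The closest fraction with denominator <= 10 is either p_2/q_2 or the intermediate fraction (k*p_2 + p_1)/(k*q_2 + q_1) with the largest k >= 1 whose denominator stays <= 10; these approach x as k grows, and every other convergent or intermediate fraction in range is farther away.
Largest k: floor((10 - q_1)/q_2) = floor((10 - 1)/10) = 0.
Since k = 0, no intermediate fraction beyond p_2/q_2 has denominator <= 10, so the convergent 79/10 is the closest (its error is |166*10 - 79*21|/(21*10) = 1/210).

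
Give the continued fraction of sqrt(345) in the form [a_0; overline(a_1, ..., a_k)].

[18; overline(1, 1, 2, 1, 6, 1, 2, 1, 1, 36)]

Write x_i = (sqrt(345) + m_i)/d_i with (m_0, d_0) = (0, 1). a_0 = floor(sqrt(345)) = 18, since 18^2 = 324 <= 345 < 361 = 19^2.
Iterate m_{i+1} = d_i*a_i - m_i, d_{i+1} = (345 - m_{i+1}^2)/d_i, a_{i+1} = floor((a_0 + m_{i+1})/d_{i+1}):
  m_1 = 1*18 - 0 = 18, d_1 = (345 - 18^2)/1 = 21/1 = 21, a_1 = floor((18 + 18)/21) = 1.
  m_2 = 21*1 - 18 = 3, d_2 = (345 - 3^2)/21 = 336/21 = 16, a_2 = floor((18 + 3)/16) = 1.
  m_3 = 16*1 - 3 = 13, d_3 = (345 - 13^2)/16 = 176/16 = 11, a_3 = floor((18 + 13)/11) = 2.
  m_4 = 11*2 - 13 = 9, d_4 = (345 - 9^2)/11 = 264/11 = 24, a_4 = floor((18 + 9)/24) = 1.
  m_5 = 24*1 - 9 = 15, d_5 = (345 - 15^2)/24 = 120/24 = 5, a_5 = floor((18 + 15)/5) = 6.
  m_6 = 5*6 - 15 = 15, d_6 = (345 - 15^2)/5 = 120/5 = 24, a_6 = floor((18 + 15)/24) = 1.
  m_7 = 24*1 - 15 = 9, d_7 = (345 - 9^2)/24 = 264/24 = 11, a_7 = floor((18 + 9)/11) = 2.
  m_8 = 11*2 - 9 = 13, d_8 = (345 - 13^2)/11 = 176/11 = 16, a_8 = floor((18 + 13)/16) = 1.
  m_9 = 16*1 - 13 = 3, d_9 = (345 - 3^2)/16 = 336/16 = 21, a_9 = floor((18 + 3)/21) = 1.
  m_10 = 21*1 - 3 = 18, d_10 = (345 - 18^2)/21 = 21/21 = 1, a_10 = floor((18 + 18)/1) = 36.
  m_11 = 1*36 - 18 = 18, d_11 = (345 - 18^2)/1 = 21/1 = 21: (m_11, d_11) = (m_1, d_1) = (18, 21), so from here the quotients repeat a_1, ..., a_10; the period length is 10.
Hence the expansion of sqrt(345) is a_0 = 18 followed by the repeating block 1, 1, 2, 1, 6, 1, 2, 1, 1, 36 (period 10).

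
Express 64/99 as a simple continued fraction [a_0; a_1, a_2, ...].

Run the Euclidean algorithm on 64 and 99; the successive quotients are the partial quotients a_0, a_1, ... (each step inverts the fractional part left over by the previous one):
  64 = 0*99 + 64, so a_0 = 0.
  99 = 1*64 + 35, so a_1 = 1.
  64 = 1*35 + 29, so a_2 = 1.
  35 = 1*29 + 6, so a_3 = 1.
  29 = 4*6 + 5, so a_4 = 4.
  6 = 1*5 + 1, so a_5 = 1.
  5 = 5*1 + 0, so a_6 = 5.
The remainder reaches 0 after 7 divisions, so the expansion has 7 partial quotients, read off in order.

[0; 1, 1, 1, 4, 1, 5]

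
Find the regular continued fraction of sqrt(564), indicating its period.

Write x_i = (sqrt(564) + m_i)/d_i with (m_0, d_0) = (0, 1). a_0 = floor(sqrt(564)) = 23, since 23^2 = 529 <= 564 < 576 = 24^2.
Iterate m_{i+1} = d_i*a_i - m_i, d_{i+1} = (564 - m_{i+1}^2)/d_i, a_{i+1} = floor((a_0 + m_{i+1})/d_{i+1}):
  m_1 = 1*23 - 0 = 23, d_1 = (564 - 23^2)/1 = 35/1 = 35, a_1 = floor((23 + 23)/35) = 1.
  m_2 = 35*1 - 23 = 12, d_2 = (564 - 12^2)/35 = 420/35 = 12, a_2 = floor((23 + 12)/12) = 2.
  m_3 = 12*2 - 12 = 12, d_3 = (564 - 12^2)/12 = 420/12 = 35, a_3 = floor((23 + 12)/35) = 1.
  m_4 = 35*1 - 12 = 23, d_4 = (564 - 23^2)/35 = 35/35 = 1, a_4 = floor((23 + 23)/1) = 46.
  m_5 = 1*46 - 23 = 23, d_5 = (564 - 23^2)/1 = 35/1 = 35: (m_5, d_5) = (m_1, d_1) = (23, 35), so from here the quotients repeat a_1, ..., a_4; the period length is 4.
Hence the expansion of sqrt(564) is a_0 = 23 followed by the repeating block 1, 2, 1, 46 (period 4).

[23; (1, 2, 1, 46)]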